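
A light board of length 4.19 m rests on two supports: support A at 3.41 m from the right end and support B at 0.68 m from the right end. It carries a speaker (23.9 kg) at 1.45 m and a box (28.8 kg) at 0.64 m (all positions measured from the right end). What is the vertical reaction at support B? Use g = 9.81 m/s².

R_B ≈ 455 N

Take moments about support A.
Speaker: 23.9 × 9.81 = 234.5 N down at 1.45 m → arm 1.96 m, τ = 234.5 × 1.96 = 459.6 N·m clockwise.
Box: 28.8 × 9.81 = 282.5 N down at 0.64 m → arm 2.77 m, τ = 282.5 × 2.77 = 782.5 N·m clockwise.
Net load moment about support A = 1242 N·m clockwise.
Reaction R at support B is upward at 0.68 m, arm 2.73 m → moment R × 2.73 counterclockwise.
Balancing moments: R × 2.73 = 1242, giving R = 455 N.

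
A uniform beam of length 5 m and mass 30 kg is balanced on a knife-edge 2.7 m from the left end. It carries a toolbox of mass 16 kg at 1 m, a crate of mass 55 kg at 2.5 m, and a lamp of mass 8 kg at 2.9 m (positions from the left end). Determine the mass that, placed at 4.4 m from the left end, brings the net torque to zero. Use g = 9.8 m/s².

m ≈ 25.1 kg

Sum moments about the knife-edge (at 2.7 m from the left end) (the support reaction has zero arm there).
Beam weight: 30 × 9.8 = 294 N down at 2.5 m → arm 0.2 m, τ = 294 × 0.2 = 58.8 N·m counterclockwise.
Toolbox: 16 × 9.8 = 156.8 N down at 1 m → arm 1.7 m, τ = 156.8 × 1.7 = 266.6 N·m counterclockwise.
Crate: 55 × 9.8 = 539 N down at 2.5 m → arm 0.2 m, τ = 539 × 0.2 = 107.8 N·m counterclockwise.
Lamp: 8 × 9.8 = 78.4 N down at 2.9 m → arm 0.2 m, τ = 78.4 × 0.2 = 15.68 N·m clockwise.
Net moment of known loads = 417.5 N·m counterclockwise.
An unknown mass m at 4.4 m has arm 1.7 m; its moment is m·g·1.7 clockwise.
For rotational equilibrium, m × 9.8 × 1.7 = 417.5, so m = 417.5 / (9.8 × 1.7) = 25.1 kg.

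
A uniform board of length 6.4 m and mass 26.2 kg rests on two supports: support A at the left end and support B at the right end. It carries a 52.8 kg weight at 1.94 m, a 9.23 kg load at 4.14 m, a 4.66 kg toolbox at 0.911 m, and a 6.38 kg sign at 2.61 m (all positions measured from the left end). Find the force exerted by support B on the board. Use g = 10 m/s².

R_B ≈ 383 N

Choose support A as the axis so its reaction then has zero moment arm.
Beam weight: 26.2 × 10 = 262 N down at 3.2 m → arm 3.2 m, τ = 262 × 3.2 = 838.4 N·m clockwise.
Weight: 52.8 × 10 = 528 N down at 1.94 m → arm 1.94 m, τ = 528 × 1.94 = 1024 N·m clockwise.
Load: 9.23 × 10 = 92.3 N down at 4.14 m → arm 4.14 m, τ = 92.3 × 4.14 = 382.1 N·m clockwise.
Toolbox: 4.66 × 10 = 46.6 N down at 0.911 m → arm 0.911 m, τ = 46.6 × 0.911 = 42.45 N·m clockwise.
Sign: 6.38 × 10 = 63.8 N down at 2.61 m → arm 2.61 m, τ = 63.8 × 2.61 = 166.5 N·m clockwise.
Net load moment about support A = 2453 N·m clockwise.
Reaction R at support B is upward at 6.4 m, arm 6.4 m → moment R × 6.4 counterclockwise.
Στ = 0 ⇒ R × 6.4 = 2453 ⇒ R = 383 N.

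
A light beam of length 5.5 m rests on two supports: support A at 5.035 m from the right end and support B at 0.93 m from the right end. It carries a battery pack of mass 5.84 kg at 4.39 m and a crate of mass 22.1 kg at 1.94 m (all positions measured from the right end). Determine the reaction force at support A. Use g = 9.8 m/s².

R_A ≈ 102 N

About support B:
Battery pack: 5.84 × 9.8 = 57.23 N down at 4.39 m → arm 3.46 m, τ = 57.23 × 3.46 = 198 N·m counterclockwise.
Crate: 22.1 × 9.8 = 216.6 N down at 1.94 m → arm 1.01 m, τ = 216.6 × 1.01 = 218.8 N·m counterclockwise.
Net load moment about support B = 416.8 N·m counterclockwise.
Reaction R at support A is upward at 5.035 m, arm 4.105 m → moment R × 4.105 clockwise.
Balancing moments: R × 4.105 = 416.8, giving R = 102 N.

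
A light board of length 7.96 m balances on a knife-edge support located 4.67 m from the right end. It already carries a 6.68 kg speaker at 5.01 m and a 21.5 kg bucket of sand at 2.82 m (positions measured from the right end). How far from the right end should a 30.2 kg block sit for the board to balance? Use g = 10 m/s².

x ≈ 5.91 m from the right end

Choose the knife-edge support (at 4.67 m from the right end) as the axis so the support reaction has zero arm there.
Speaker: 6.68 × 10 = 66.8 N down at 5.01 m → arm 0.34 m, τ = 66.8 × 0.34 = 22.71 N·m counterclockwise.
Bucket of sand: 21.5 × 10 = 215 N down at 2.82 m → arm 1.85 m, τ = 215 × 1.85 = 397.8 N·m clockwise.
Net moment of existing loads = 375.1 N·m clockwise.
The block weighs 30.2 × 10 = 302 N and must supply an equal counterclockwise moment, so its lever arm about the knife-edge support is 375.1 / 302 = 1.24 m.
That puts it at 4.67 + 1.24 = 5.91 m from the right end.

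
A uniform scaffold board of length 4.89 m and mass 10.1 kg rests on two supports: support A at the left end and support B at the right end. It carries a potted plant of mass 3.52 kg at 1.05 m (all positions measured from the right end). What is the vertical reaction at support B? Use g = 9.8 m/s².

Taking torques about support A:
Beam weight: 10.1 × 9.8 = 98.98 N down at 2.445 m → arm 2.445 m, τ = 98.98 × 2.445 = 242 N·m clockwise.
Potted plant: 3.52 × 9.8 = 34.5 N down at 1.05 m → arm 3.84 m, τ = 34.5 × 3.84 = 132.5 N·m clockwise.
Net load moment about support A = 374.5 N·m clockwise.
Reaction R at support B is upward at 0 m, arm 4.89 m → moment R × 4.89 counterclockwise.
For rotational equilibrium, R × 4.89 = 374.5, so R = 76.6 N.

R_B ≈ 76.6 N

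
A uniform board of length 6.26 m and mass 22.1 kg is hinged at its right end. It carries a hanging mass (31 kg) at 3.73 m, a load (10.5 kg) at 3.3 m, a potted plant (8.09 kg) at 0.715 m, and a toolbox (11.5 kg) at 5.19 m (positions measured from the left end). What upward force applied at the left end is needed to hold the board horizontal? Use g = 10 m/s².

Choose the right end as the axis so the unknown pivot reaction has zero arm there.
Beam weight: 22.1 × 10 = 221 N down at 3.13 m → arm 3.13 m, τ = 221 × 3.13 = 691.7 N·m counterclockwise.
Hanging mass: 31 × 10 = 310 N down at 3.73 m → arm 2.53 m, τ = 310 × 2.53 = 784.3 N·m counterclockwise.
Load: 10.5 × 10 = 105 N down at 3.3 m → arm 2.96 m, τ = 105 × 2.96 = 310.8 N·m counterclockwise.
Potted plant: 8.09 × 10 = 80.9 N down at 0.715 m → arm 5.545 m, τ = 80.9 × 5.545 = 448.6 N·m counterclockwise.
Toolbox: 11.5 × 10 = 115 N down at 5.19 m → arm 1.07 m, τ = 115 × 1.07 = 123.1 N·m counterclockwise.
Net moment of the loads = 2358 N·m counterclockwise.
The upward force F acts at the left end, arm 6.26 m, giving F × 6.26 clockwise.
Στ = 0 ⇒ F × 6.26 = 2358 ⇒ F = 2358 / 6.26 = 377 N.

F ≈ 377 N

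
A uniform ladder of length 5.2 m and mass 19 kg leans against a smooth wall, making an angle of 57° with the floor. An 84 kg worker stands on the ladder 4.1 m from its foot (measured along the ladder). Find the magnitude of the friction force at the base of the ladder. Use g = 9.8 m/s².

About the foot of the ladder:
Ladder weight 19×9.8 = 186.2 N acts at 2.6 m along the ladder; its horizontal arm is 2.6·cos57° = 1.416 m → τ = 263.7 N·m clockwise.
Worker: 84×9.8 = 823.2 N at 4.1 m → arm 2.233 m → τ = 1838 N·m clockwise.
Wall normal N acts horizontally at the top; its moment arm is the height L sinθ = 5.2·sin57° = 4.361 m, counterclockwise.
Στ = 0 ⇒ N × 4.361 = 2102 ⇒ N = 482 N.
ΣFx = 0: friction at the foot balances the wall's push, so f = N_wall = 482 N.

f ≈ 482 N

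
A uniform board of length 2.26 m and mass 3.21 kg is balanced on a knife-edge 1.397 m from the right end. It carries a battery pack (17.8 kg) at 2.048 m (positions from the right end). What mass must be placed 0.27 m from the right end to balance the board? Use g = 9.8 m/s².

m ≈ 9.52 kg

Sum moments about the knife-edge (at 1.397 m from the right end) (the support reaction has zero arm there).
Beam weight: 3.21 × 9.8 = 31.46 N down at 1.13 m → arm 0.267 m, τ = 31.46 × 0.267 = 8.4 N·m clockwise.
Battery pack: 17.8 × 9.8 = 174.4 N down at 2.048 m → arm 0.651 m, τ = 174.4 × 0.651 = 113.5 N·m counterclockwise.
Net moment of known loads = 105.1 N·m counterclockwise.
An unknown mass m at 0.27 m has arm 1.127 m; its moment is m·g·1.127 clockwise.
Setting net torque to zero: m × 9.8 × 1.127 = 105.1 → m = 105.1 / (9.8 × 1.127) = 9.52 kg.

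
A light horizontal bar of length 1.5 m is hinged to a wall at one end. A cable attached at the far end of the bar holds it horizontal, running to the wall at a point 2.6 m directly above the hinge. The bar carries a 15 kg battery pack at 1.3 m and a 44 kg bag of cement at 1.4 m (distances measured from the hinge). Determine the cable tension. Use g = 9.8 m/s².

T ≈ 612 N

Sum moments about the hinge (the unknown hinge reaction has zero arm there).
Battery pack: 15 × 9.8 = 147 N down at 1.3 m → arm 1.3 m, τ = 147 × 1.3 = 191.1 N·m clockwise.
Bag of cement: 44 × 9.8 = 431.2 N down at 1.4 m → arm 1.4 m, τ = 431.2 × 1.4 = 603.7 N·m clockwise.
Total clockwise load moment = 794.8 N·m.
The cable tension T acts at 1.5 m; only its component perpendicular to the bar, T sinθ, produces torque. sinθ = h/√(h²+d²) = 2.6/√(2.6²+1.5²) = 0.8662.
For rotational equilibrium, T × 1.5 × 0.8662 = 794.8, so T = 794.8 / 1.299 = 612 N.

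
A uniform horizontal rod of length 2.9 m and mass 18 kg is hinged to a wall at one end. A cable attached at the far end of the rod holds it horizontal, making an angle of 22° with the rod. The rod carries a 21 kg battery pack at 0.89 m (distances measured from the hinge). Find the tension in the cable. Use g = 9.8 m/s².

Sum moments about the hinge (the unknown hinge reaction has zero arm there).
Beam weight: 18 × 9.8 = 176.4 N down at 1.45 m → arm 1.45 m, τ = 176.4 × 1.45 = 255.8 N·m clockwise.
Battery pack: 21 × 9.8 = 205.8 N down at 0.89 m → arm 0.89 m, τ = 205.8 × 0.89 = 183.2 N·m clockwise.
Total clockwise load moment = 439 N·m.
The cable tension T acts at 2.9 m; only its component perpendicular to the rod, T sinθ, produces torque. sin 22° = 0.3746.
Στ = 0 ⇒ T × 2.9 × 0.3746 = 439 ⇒ T = 439 / 1.086 = 404 N.

T ≈ 404 N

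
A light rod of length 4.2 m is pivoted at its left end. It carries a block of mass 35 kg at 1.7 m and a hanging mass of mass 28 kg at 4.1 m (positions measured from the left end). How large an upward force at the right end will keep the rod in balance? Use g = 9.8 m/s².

Taking torques about the left end:
Block: 35 × 9.8 = 343 N down at 1.7 m → arm 1.7 m, τ = 343 × 1.7 = 583.1 N·m clockwise.
Hanging mass: 28 × 9.8 = 274.4 N down at 4.1 m → arm 4.1 m, τ = 274.4 × 4.1 = 1125 N·m clockwise.
Net moment of the loads = 1708 N·m clockwise.
The upward force F acts at the right end, arm 4.2 m, giving F × 4.2 counterclockwise.
For rotational equilibrium, F × 4.2 = 1708, so F = 1708 / 4.2 = 407 N.

F ≈ 407 N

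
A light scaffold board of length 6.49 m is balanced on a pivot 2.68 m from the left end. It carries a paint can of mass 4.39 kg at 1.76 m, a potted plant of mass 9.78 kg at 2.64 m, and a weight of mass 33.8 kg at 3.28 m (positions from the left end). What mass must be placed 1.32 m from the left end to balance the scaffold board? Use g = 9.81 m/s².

Take moments about the pivot (at 2.68 m from the left end).
Paint can: 4.39 × 9.81 = 43.07 N down at 1.76 m → arm 0.92 m, τ = 43.07 × 0.92 = 39.62 N·m counterclockwise.
Potted plant: 9.78 × 9.81 = 95.94 N down at 2.64 m → arm 0.04 m, τ = 95.94 × 0.04 = 3.838 N·m counterclockwise.
Weight: 33.8 × 9.81 = 331.6 N down at 3.28 m → arm 0.6 m, τ = 331.6 × 0.6 = 199 N·m clockwise.
Net moment of known loads = 155.5 N·m clockwise.
An unknown mass m at 1.32 m has arm 1.36 m; its moment is m·g·1.36 counterclockwise.
Setting net torque to zero: m × 9.81 × 1.36 = 155.5 → m = 155.5 / (9.81 × 1.36) = 11.7 kg.

m ≈ 11.7 kg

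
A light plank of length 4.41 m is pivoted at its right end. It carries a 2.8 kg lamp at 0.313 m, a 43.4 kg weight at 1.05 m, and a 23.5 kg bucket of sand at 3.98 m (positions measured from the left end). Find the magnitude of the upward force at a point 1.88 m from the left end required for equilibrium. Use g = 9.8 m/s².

Sum moments about the right end (the unknown pivot reaction has zero arm there).
Lamp: 2.8 × 9.8 = 27.44 N down at 0.313 m → arm 4.097 m, τ = 27.44 × 4.097 = 112.4 N·m counterclockwise.
Weight: 43.4 × 9.8 = 425.3 N down at 1.05 m → arm 3.36 m, τ = 425.3 × 3.36 = 1429 N·m counterclockwise.
Bucket of sand: 23.5 × 9.8 = 230.3 N down at 3.98 m → arm 0.43 m, τ = 230.3 × 0.43 = 99.03 N·m counterclockwise.
Net moment of the loads = 1640 N·m counterclockwise.
The upward force F acts at a point 1.88 m from the left end, arm 2.53 m, giving F × 2.53 clockwise.
For rotational equilibrium, F × 2.53 = 1640, so F = 1640 / 2.53 = 648 N.

F ≈ 648 N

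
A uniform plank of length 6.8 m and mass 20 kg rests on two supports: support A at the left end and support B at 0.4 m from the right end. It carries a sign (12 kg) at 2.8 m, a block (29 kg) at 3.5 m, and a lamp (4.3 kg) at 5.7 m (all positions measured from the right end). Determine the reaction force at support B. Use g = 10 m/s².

Taking torques about support A:
Beam weight: 20 × 10 = 200 N down at 3.4 m → arm 3.4 m, τ = 200 × 3.4 = 680 N·m clockwise.
Sign: 12 × 10 = 120 N down at 2.8 m → arm 4 m, τ = 120 × 4 = 480 N·m clockwise.
Block: 29 × 10 = 290 N down at 3.5 m → arm 3.3 m, τ = 290 × 3.3 = 957 N·m clockwise.
Lamp: 4.3 × 10 = 43 N down at 5.7 m → arm 1.1 m, τ = 43 × 1.1 = 47.3 N·m clockwise.
Net load moment about support A = 2164 N·m clockwise.
Reaction R at support B is upward at 0.4 m, arm 6.4 m → moment R × 6.4 counterclockwise.
For rotational equilibrium, R × 6.4 = 2164, so R = 338 N.

R_B ≈ 338 N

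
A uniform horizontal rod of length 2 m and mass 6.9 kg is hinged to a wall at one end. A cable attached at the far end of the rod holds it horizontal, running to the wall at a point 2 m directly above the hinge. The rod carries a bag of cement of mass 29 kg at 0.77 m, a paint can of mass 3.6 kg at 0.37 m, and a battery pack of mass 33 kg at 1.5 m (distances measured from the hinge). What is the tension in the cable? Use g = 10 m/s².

Sum moments about the hinge (the unknown hinge reaction has zero arm there).
Beam weight: 6.9 × 10 = 69 N down at 1 m → arm 1 m, τ = 69 × 1 = 69 N·m clockwise.
Bag of cement: 29 × 10 = 290 N down at 0.77 m → arm 0.77 m, τ = 290 × 0.77 = 223.3 N·m clockwise.
Paint can: 3.6 × 10 = 36 N down at 0.37 m → arm 0.37 m, τ = 36 × 0.37 = 13.32 N·m clockwise.
Battery pack: 33 × 10 = 330 N down at 1.5 m → arm 1.5 m, τ = 330 × 1.5 = 495 N·m clockwise.
Total clockwise load moment = 800.6 N·m.
The cable tension T acts at 2 m; only its component perpendicular to the rod, T sinθ, produces torque. sinθ = h/√(h²+d²) = 2/√(2²+2²) = 0.7071.
Στ = 0 ⇒ T × 2 × 0.7071 = 800.6 ⇒ T = 800.6 / 1.414 = 566 N.

T ≈ 566 N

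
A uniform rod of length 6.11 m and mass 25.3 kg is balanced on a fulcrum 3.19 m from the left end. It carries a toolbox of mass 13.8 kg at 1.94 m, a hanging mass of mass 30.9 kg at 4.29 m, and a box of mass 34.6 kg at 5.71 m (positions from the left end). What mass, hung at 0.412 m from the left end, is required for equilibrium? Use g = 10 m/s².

m ≈ 36.2 kg

Choose the fulcrum (at 3.19 m from the left end) as the axis so the support reaction has zero arm there.
Beam weight: 25.3 × 10 = 253 N down at 3.055 m → arm 0.135 m, τ = 253 × 0.135 = 34.16 N·m counterclockwise.
Toolbox: 13.8 × 10 = 138 N down at 1.94 m → arm 1.25 m, τ = 138 × 1.25 = 172.5 N·m counterclockwise.
Hanging mass: 30.9 × 10 = 309 N down at 4.29 m → arm 1.1 m, τ = 309 × 1.1 = 339.9 N·m clockwise.
Box: 34.6 × 10 = 346 N down at 5.71 m → arm 2.52 m, τ = 346 × 2.52 = 871.9 N·m clockwise.
Net moment of known loads = 1005 N·m clockwise.
An unknown mass m at 0.412 m has arm 2.778 m; its moment is m·g·2.778 counterclockwise.
Setting net torque to zero: m × 10 × 2.778 = 1005 → m = 1005 / (10 × 2.778) = 36.2 kg.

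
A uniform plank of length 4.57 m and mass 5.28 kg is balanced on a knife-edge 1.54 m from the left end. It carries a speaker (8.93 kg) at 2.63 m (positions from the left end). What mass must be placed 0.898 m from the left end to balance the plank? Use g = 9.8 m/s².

m ≈ 21.3 kg

Take moments about the knife-edge (at 1.54 m from the left end).
Beam weight: 5.28 × 9.8 = 51.74 N down at 2.285 m → arm 0.745 m, τ = 51.74 × 0.745 = 38.55 N·m clockwise.
Speaker: 8.93 × 9.8 = 87.51 N down at 2.63 m → arm 1.09 m, τ = 87.51 × 1.09 = 95.39 N·m clockwise.
Net moment of known loads = 133.9 N·m clockwise.
An unknown mass m at 0.898 m has arm 0.642 m; its moment is m·g·0.642 counterclockwise.
Setting net torque to zero: m × 9.8 × 0.642 = 133.9 → m = 133.9 / (9.8 × 0.642) = 21.3 kg.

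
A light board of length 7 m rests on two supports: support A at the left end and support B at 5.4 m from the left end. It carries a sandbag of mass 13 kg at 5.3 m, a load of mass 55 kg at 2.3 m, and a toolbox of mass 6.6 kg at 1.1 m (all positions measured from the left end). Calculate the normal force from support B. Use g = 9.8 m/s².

Choose support A as the axis so its reaction then has zero moment arm.
Sandbag: 13 × 9.8 = 127.4 N down at 5.3 m → arm 5.3 m, τ = 127.4 × 5.3 = 675.2 N·m clockwise.
Load: 55 × 9.8 = 539 N down at 2.3 m → arm 2.3 m, τ = 539 × 2.3 = 1240 N·m clockwise.
Toolbox: 6.6 × 9.8 = 64.68 N down at 1.1 m → arm 1.1 m, τ = 64.68 × 1.1 = 71.15 N·m clockwise.
Net load moment about support A = 1986 N·m clockwise.
Reaction R at support B is upward at 5.4 m, arm 5.4 m → moment R × 5.4 counterclockwise.
For rotational equilibrium, R × 5.4 = 1986, so R = 368 N.

R_B ≈ 368 N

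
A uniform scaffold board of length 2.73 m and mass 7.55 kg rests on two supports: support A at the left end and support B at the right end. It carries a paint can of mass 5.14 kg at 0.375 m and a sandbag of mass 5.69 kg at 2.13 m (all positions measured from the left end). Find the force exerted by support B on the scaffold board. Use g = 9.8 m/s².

R_B ≈ 87.4 N

Sum moments about support A (its reaction then has zero moment arm).
Beam weight: 7.55 × 9.8 = 73.99 N down at 1.365 m → arm 1.365 m, τ = 73.99 × 1.365 = 101 N·m clockwise.
Paint can: 5.14 × 9.8 = 50.37 N down at 0.375 m → arm 0.375 m, τ = 50.37 × 0.375 = 18.89 N·m clockwise.
Sandbag: 5.69 × 9.8 = 55.76 N down at 2.13 m → arm 2.13 m, τ = 55.76 × 2.13 = 118.8 N·m clockwise.
Net load moment about support A = 238.7 N·m clockwise.
Reaction R at support B is upward at 2.73 m, arm 2.73 m → moment R × 2.73 counterclockwise.
For rotational equilibrium, R × 2.73 = 238.7, so R = 87.4 N.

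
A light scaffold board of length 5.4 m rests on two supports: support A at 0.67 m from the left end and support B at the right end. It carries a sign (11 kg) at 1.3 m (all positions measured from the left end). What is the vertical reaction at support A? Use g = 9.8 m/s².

Take moments about support B.
Sign: 11 × 9.8 = 107.8 N down at 1.3 m → arm 4.1 m, τ = 107.8 × 4.1 = 442 N·m counterclockwise.
Net load moment about support B = 442 N·m counterclockwise.
Reaction R at support A is upward at 0.67 m, arm 4.73 m → moment R × 4.73 clockwise.
Setting net torque to zero: R × 4.73 = 442 → R = 93.4 N.

R_A ≈ 93.4 N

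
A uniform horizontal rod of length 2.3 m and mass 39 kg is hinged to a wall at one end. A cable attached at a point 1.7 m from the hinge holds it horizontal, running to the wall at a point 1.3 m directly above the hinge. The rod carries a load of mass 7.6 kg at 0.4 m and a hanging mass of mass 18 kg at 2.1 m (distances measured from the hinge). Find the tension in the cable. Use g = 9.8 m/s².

T ≈ 813 N

Take moments about the hinge.
Beam weight: 39 × 9.8 = 382.2 N down at 1.15 m → arm 1.15 m, τ = 382.2 × 1.15 = 439.5 N·m clockwise.
Load: 7.6 × 9.8 = 74.48 N down at 0.4 m → arm 0.4 m, τ = 74.48 × 0.4 = 29.79 N·m clockwise.
Hanging mass: 18 × 9.8 = 176.4 N down at 2.1 m → arm 2.1 m, τ = 176.4 × 2.1 = 370.4 N·m clockwise.
Total clockwise load moment = 839.7 N·m.
The cable tension T acts at 1.7 m; only its component perpendicular to the rod, T sinθ, produces torque. sinθ = h/√(h²+d²) = 1.3/√(1.3²+1.7²) = 0.6075.
For rotational equilibrium, T × 1.7 × 0.6075 = 839.7, so T = 839.7 / 1.033 = 813 N.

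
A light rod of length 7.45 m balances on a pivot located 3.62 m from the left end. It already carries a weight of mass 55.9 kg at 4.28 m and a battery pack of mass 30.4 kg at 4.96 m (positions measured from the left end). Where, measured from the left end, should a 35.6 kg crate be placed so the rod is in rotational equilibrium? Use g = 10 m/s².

Taking torques about the pivot (at 3.62 m from the left end):
Weight: 55.9 × 10 = 559 N down at 4.28 m → arm 0.66 m, τ = 559 × 0.66 = 368.9 N·m clockwise.
Battery pack: 30.4 × 10 = 304 N down at 4.96 m → arm 1.34 m, τ = 304 × 1.34 = 407.4 N·m clockwise.
Net moment of existing loads = 776.3 N·m clockwise.
The crate weighs 35.6 × 10 = 356 N and must supply an equal counterclockwise moment, so its lever arm about the pivot is 776.3 / 356 = 2.18 m.
That puts it at 3.62 − 2.18 = 1.44 m from the left end.

x ≈ 1.44 m from the left end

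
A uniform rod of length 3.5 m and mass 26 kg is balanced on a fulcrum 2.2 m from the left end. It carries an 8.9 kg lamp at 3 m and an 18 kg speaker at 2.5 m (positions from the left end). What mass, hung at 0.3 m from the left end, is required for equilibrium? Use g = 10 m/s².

m ≈ 0.432 kg

About the fulcrum (at 2.2 m from the left end):
Beam weight: 26 × 10 = 260 N down at 1.75 m → arm 0.45 m, τ = 260 × 0.45 = 117 N·m counterclockwise.
Lamp: 8.9 × 10 = 89 N down at 3 m → arm 0.8 m, τ = 89 × 0.8 = 71.2 N·m clockwise.
Speaker: 18 × 10 = 180 N down at 2.5 m → arm 0.3 m, τ = 180 × 0.3 = 54 N·m clockwise.
Net moment of known loads = 8.2 N·m clockwise.
An unknown mass m at 0.3 m has arm 1.9 m; its moment is m·g·1.9 counterclockwise.
For rotational equilibrium, m × 10 × 1.9 = 8.2, so m = 8.2 / (10 × 1.9) = 0.432 kg.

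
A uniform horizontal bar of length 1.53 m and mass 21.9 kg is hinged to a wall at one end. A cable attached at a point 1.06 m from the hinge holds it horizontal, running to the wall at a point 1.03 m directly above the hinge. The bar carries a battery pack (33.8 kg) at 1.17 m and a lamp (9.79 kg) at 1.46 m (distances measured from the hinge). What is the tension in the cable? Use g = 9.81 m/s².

About the hinge:
Beam weight: 21.9 × 9.81 = 214.8 N down at 0.765 m → arm 0.765 m, τ = 214.8 × 0.765 = 164.3 N·m clockwise.
Battery pack: 33.8 × 9.81 = 331.6 N down at 1.17 m → arm 1.17 m, τ = 331.6 × 1.17 = 388 N·m clockwise.
Lamp: 9.79 × 9.81 = 96.04 N down at 1.46 m → arm 1.46 m, τ = 96.04 × 1.46 = 140.2 N·m clockwise.
Total clockwise load moment = 692.5 N·m.
The cable tension T acts at 1.06 m; only its component perpendicular to the bar, T sinθ, produces torque. sinθ = h/√(h²+d²) = 1.03/√(1.03²+1.06²) = 0.6969.
Στ = 0 ⇒ T × 1.06 × 0.6969 = 692.5 ⇒ T = 692.5 / 0.7387 = 937 N.

T ≈ 937 N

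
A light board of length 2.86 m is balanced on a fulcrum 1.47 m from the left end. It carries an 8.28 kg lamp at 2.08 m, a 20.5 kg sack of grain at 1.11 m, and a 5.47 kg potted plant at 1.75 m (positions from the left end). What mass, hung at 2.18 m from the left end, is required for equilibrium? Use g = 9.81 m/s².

Sum moments about the fulcrum (at 1.47 m from the left end) (the support reaction has zero arm there).
Lamp: 8.28 × 9.81 = 81.23 N down at 2.08 m → arm 0.61 m, τ = 81.23 × 0.61 = 49.55 N·m clockwise.
Sack of grain: 20.5 × 9.81 = 201.1 N down at 1.11 m → arm 0.36 m, τ = 201.1 × 0.36 = 72.4 N·m counterclockwise.
Potted plant: 5.47 × 9.81 = 53.66 N down at 1.75 m → arm 0.28 m, τ = 53.66 × 0.28 = 15.02 N·m clockwise.
Net moment of known loads = 7.83 N·m counterclockwise.
An unknown mass m at 2.18 m has arm 0.71 m; its moment is m·g·0.71 clockwise.
Balancing moments: m × 9.81 × 0.71 = 7.83, giving m = 7.83 / (9.81 × 0.71) = 1.12 kg.

m ≈ 1.12 kg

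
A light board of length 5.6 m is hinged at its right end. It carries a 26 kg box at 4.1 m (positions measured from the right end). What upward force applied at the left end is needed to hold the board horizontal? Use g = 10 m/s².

Sum moments about the right end (the unknown pivot reaction has zero arm there).
Box: 26 × 10 = 260 N down at 4.1 m → arm 4.1 m, τ = 260 × 4.1 = 1066 N·m counterclockwise.
Net moment of the loads = 1066 N·m counterclockwise.
The upward force F acts at the left end, arm 5.6 m, giving F × 5.6 clockwise.
Balancing moments: F × 5.6 = 1066, giving F = 1066 / 5.6 = 190 N.

F ≈ 190 N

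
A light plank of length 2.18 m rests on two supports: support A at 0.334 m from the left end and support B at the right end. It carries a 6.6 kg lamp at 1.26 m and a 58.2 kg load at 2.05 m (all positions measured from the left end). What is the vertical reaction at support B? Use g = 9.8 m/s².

About support A:
Lamp: 6.6 × 9.8 = 64.68 N down at 1.26 m → arm 0.926 m, τ = 64.68 × 0.926 = 59.89 N·m clockwise.
Load: 58.2 × 9.8 = 570.4 N down at 2.05 m → arm 1.716 m, τ = 570.4 × 1.716 = 978.8 N·m clockwise.
Net load moment about support A = 1039 N·m clockwise.
Reaction R at support B is upward at 2.18 m, arm 1.846 m → moment R × 1.846 counterclockwise.
Setting net torque to zero: R × 1.846 = 1039 → R = 563 N.

R_B ≈ 563 N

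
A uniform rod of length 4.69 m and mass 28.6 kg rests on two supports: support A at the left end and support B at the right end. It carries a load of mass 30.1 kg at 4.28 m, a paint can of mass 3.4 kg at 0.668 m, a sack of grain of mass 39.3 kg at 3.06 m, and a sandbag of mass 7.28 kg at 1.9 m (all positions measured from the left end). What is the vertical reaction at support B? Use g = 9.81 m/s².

Taking torques about support A:
Beam weight: 28.6 × 9.81 = 280.6 N down at 2.345 m → arm 2.345 m, τ = 280.6 × 2.345 = 658 N·m clockwise.
Load: 30.1 × 9.81 = 295.3 N down at 4.28 m → arm 4.28 m, τ = 295.3 × 4.28 = 1264 N·m clockwise.
Paint can: 3.4 × 9.81 = 33.35 N down at 0.668 m → arm 0.668 m, τ = 33.35 × 0.668 = 22.28 N·m clockwise.
Sack of grain: 39.3 × 9.81 = 385.5 N down at 3.06 m → arm 3.06 m, τ = 385.5 × 3.06 = 1180 N·m clockwise.
Sandbag: 7.28 × 9.81 = 71.42 N down at 1.9 m → arm 1.9 m, τ = 71.42 × 1.9 = 135.7 N·m clockwise.
Net load moment about support A = 3260 N·m clockwise.
Reaction R at support B is upward at 4.69 m, arm 4.69 m → moment R × 4.69 counterclockwise.
Setting net torque to zero: R × 4.69 = 3260 → R = 695 N.

R_B ≈ 695 N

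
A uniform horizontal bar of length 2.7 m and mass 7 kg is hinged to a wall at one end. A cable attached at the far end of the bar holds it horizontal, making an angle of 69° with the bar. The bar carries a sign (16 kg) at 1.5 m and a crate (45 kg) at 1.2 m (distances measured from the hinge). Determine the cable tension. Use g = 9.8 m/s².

Sum moments about the hinge (the unknown hinge reaction has zero arm there).
Beam weight: 7 × 9.8 = 68.6 N down at 1.35 m → arm 1.35 m, τ = 68.6 × 1.35 = 92.61 N·m clockwise.
Sign: 16 × 9.8 = 156.8 N down at 1.5 m → arm 1.5 m, τ = 156.8 × 1.5 = 235.2 N·m clockwise.
Crate: 45 × 9.8 = 441 N down at 1.2 m → arm 1.2 m, τ = 441 × 1.2 = 529.2 N·m clockwise.
Total clockwise load moment = 857 N·m.
The cable tension T acts at 2.7 m; only its component perpendicular to the bar, T sinθ, produces torque. sin 69° = 0.9336.
Setting net torque to zero: T × 2.7 × 0.9336 = 857 → T = 857 / 2.521 = 340 N.

T ≈ 340 N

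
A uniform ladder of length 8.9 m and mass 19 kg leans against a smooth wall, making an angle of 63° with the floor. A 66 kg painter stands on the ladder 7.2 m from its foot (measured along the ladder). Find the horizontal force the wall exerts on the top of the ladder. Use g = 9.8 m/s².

Taking torques about the foot of the ladder:
Ladder weight 19×9.8 = 186.2 N acts at 4.45 m along the ladder; its horizontal arm is 4.45·cos63° = 2.02 m → τ = 376.1 N·m clockwise.
Painter: 66×9.8 = 646.8 N at 7.2 m → arm 3.269 m → τ = 2114 N·m clockwise.
Wall normal N acts horizontally at the top; its moment arm is the height L sinθ = 8.9·sin63° = 7.93 m, counterclockwise.
Στ = 0 ⇒ N × 7.93 = 2490 ⇒ N = 314 N.

N_wall ≈ 314 N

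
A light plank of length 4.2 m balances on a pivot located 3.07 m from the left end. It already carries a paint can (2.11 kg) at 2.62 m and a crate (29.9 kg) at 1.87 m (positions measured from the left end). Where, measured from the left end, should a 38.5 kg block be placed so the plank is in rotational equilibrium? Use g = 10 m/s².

x ≈ 4.03 m from the left end

Choose the pivot (at 3.07 m from the left end) as the axis so the support reaction has zero arm there.
Paint can: 2.11 × 10 = 21.1 N down at 2.62 m → arm 0.45 m, τ = 21.1 × 0.45 = 9.495 N·m counterclockwise.
Crate: 29.9 × 10 = 299 N down at 1.87 m → arm 1.2 m, τ = 299 × 1.2 = 358.8 N·m counterclockwise.
Net moment of existing loads = 368.3 N·m counterclockwise.
The block weighs 38.5 × 10 = 385 N and must supply an equal clockwise moment, so its lever arm about the pivot is 368.3 / 385 = 0.957 m.
That puts it at 3.07 + 0.957 = 4.03 m from the left end.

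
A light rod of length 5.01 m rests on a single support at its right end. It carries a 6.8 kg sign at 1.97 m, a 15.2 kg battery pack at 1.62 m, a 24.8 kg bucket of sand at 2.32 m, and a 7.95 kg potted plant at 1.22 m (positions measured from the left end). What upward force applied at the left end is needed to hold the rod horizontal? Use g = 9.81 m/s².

Sum moments about the right end (the unknown pivot reaction has zero arm there).
Sign: 6.8 × 9.81 = 66.71 N down at 1.97 m → arm 3.04 m, τ = 66.71 × 3.04 = 202.8 N·m counterclockwise.
Battery pack: 15.2 × 9.81 = 149.1 N down at 1.62 m → arm 3.39 m, τ = 149.1 × 3.39 = 505.4 N·m counterclockwise.
Bucket of sand: 24.8 × 9.81 = 243.3 N down at 2.32 m → arm 2.69 m, τ = 243.3 × 2.69 = 654.5 N·m counterclockwise.
Potted plant: 7.95 × 9.81 = 77.99 N down at 1.22 m → arm 3.79 m, τ = 77.99 × 3.79 = 295.6 N·m counterclockwise.
Net moment of the loads = 1658 N·m counterclockwise.
The upward force F acts at the left end, arm 5.01 m, giving F × 5.01 clockwise.
Στ = 0 ⇒ F × 5.01 = 1658 ⇒ F = 1658 / 5.01 = 331 N.

F ≈ 331 N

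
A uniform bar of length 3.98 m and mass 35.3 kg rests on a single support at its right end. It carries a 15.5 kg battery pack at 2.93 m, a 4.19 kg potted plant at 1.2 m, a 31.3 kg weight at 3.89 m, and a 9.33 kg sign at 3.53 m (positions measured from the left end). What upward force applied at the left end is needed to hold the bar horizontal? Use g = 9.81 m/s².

Sum moments about the right end (the unknown pivot reaction has zero arm there).
Beam weight: 35.3 × 9.81 = 346.3 N down at 1.99 m → arm 1.99 m, τ = 346.3 × 1.99 = 689.1 N·m counterclockwise.
Battery pack: 15.5 × 9.81 = 152.1 N down at 2.93 m → arm 1.05 m, τ = 152.1 × 1.05 = 159.7 N·m counterclockwise.
Potted plant: 4.19 × 9.81 = 41.1 N down at 1.2 m → arm 2.78 m, τ = 41.1 × 2.78 = 114.3 N·m counterclockwise.
Weight: 31.3 × 9.81 = 307.1 N down at 3.89 m → arm 0.09 m, τ = 307.1 × 0.09 = 27.64 N·m counterclockwise.
Sign: 9.33 × 9.81 = 91.53 N down at 3.53 m → arm 0.45 m, τ = 91.53 × 0.45 = 41.19 N·m counterclockwise.
Net moment of the loads = 1032 N·m counterclockwise.
The upward force F acts at the left end, arm 3.98 m, giving F × 3.98 clockwise.
Στ = 0 ⇒ F × 3.98 = 1032 ⇒ F = 1032 / 3.98 = 259 N.

F ≈ 259 N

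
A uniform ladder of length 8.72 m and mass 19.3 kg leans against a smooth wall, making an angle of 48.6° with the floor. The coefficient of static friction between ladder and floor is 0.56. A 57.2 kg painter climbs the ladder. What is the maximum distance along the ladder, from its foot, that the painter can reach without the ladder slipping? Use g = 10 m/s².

Choose the foot of the ladder as the axis so the floor normal and friction both act there and drop out.
Ladder weight 19.3×10 = 193 N acts at 4.36 m along the ladder; its horizontal arm is 4.36·cos48.6° = 2.883 m → τ = 556.4 N·m clockwise.
Painter weight 57.2×10 = 572 N at distance d → arm d·cos48.6° → τ = 572·d·0.6613 clockwise.
Wall normal N at the top has arm L sinθ = 6.541 m counterclockwise, so Στ = 0 gives N·6.541 = 556.4 + 378.3·d.
ΣFy = 0 ⇒ N_floor = 765 N, so the maximum friction is μ_s·N_floor = 0.56×765 = 428.4 N. ΣFx = 0 ⇒ N_wall = f, so at the slipping point N = 428.4 N.
Substituting: 428.4×6.541 = 556.4 + 378.3·d ⇒ d = (2802 − 556.4) / 378.3 = 5.94 m.

d ≈ 5.94 m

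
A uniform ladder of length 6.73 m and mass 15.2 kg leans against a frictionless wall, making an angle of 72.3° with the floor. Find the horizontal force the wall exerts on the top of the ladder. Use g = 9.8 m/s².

Taking torques about the foot of the ladder:
Ladder weight 15.2×9.8 = 149 N acts at 3.365 m along the ladder; its horizontal arm is 3.365·cos72.3° = 1.023 m → τ = 152.4 N·m clockwise.
Wall normal N acts horizontally at the top; its moment arm is the height L sinθ = 6.73·sin72.3° = 6.411 m, counterclockwise.
For rotational equilibrium, N × 6.411 = 152.4, so N = 23.8 N.

N_wall ≈ 23.8 N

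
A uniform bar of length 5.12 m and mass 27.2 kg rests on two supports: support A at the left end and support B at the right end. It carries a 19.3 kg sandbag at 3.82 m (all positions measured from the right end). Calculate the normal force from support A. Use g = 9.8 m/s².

About support B:
Beam weight: 27.2 × 9.8 = 266.6 N down at 2.56 m → arm 2.56 m, τ = 266.6 × 2.56 = 682.5 N·m counterclockwise.
Sandbag: 19.3 × 9.8 = 189.1 N down at 3.82 m → arm 3.82 m, τ = 189.1 × 3.82 = 722.4 N·m counterclockwise.
Net load moment about support B = 1405 N·m counterclockwise.
Reaction R at support A is upward at 5.12 m, arm 5.12 m → moment R × 5.12 clockwise.
For rotational equilibrium, R × 5.12 = 1405, so R = 274 N.

R_A ≈ 274 N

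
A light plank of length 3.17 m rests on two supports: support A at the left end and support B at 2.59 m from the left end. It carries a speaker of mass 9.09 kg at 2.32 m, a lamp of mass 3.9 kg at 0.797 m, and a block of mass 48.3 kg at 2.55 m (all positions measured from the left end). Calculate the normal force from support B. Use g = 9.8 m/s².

Choose support A as the axis so its reaction then has zero moment arm.
Speaker: 9.09 × 9.8 = 89.08 N down at 2.32 m → arm 2.32 m, τ = 89.08 × 2.32 = 206.7 N·m clockwise.
Lamp: 3.9 × 9.8 = 38.22 N down at 0.797 m → arm 0.797 m, τ = 38.22 × 0.797 = 30.46 N·m clockwise.
Block: 48.3 × 9.8 = 473.3 N down at 2.55 m → arm 2.55 m, τ = 473.3 × 2.55 = 1207 N·m clockwise.
Net load moment about support A = 1444 N·m clockwise.
Reaction R at support B is upward at 2.59 m, arm 2.59 m → moment R × 2.59 counterclockwise.
For rotational equilibrium, R × 2.59 = 1444, so R = 558 N.

R_B ≈ 558 N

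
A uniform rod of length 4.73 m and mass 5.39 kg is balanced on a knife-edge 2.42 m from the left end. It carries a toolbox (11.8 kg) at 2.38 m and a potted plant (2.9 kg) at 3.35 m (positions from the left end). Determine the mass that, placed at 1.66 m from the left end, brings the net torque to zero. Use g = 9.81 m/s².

m ≈ 2.54 kg

Choose the knife-edge (at 2.42 m from the left end) as the axis so the support reaction has zero arm there.
Beam weight: 5.39 × 9.81 = 52.88 N down at 2.365 m → arm 0.055 m, τ = 52.88 × 0.055 = 2.908 N·m counterclockwise.
Toolbox: 11.8 × 9.81 = 115.8 N down at 2.38 m → arm 0.04 m, τ = 115.8 × 0.04 = 4.632 N·m counterclockwise.
Potted plant: 2.9 × 9.81 = 28.45 N down at 3.35 m → arm 0.93 m, τ = 28.45 × 0.93 = 26.46 N·m clockwise.
Net moment of known loads = 18.92 N·m clockwise.
An unknown mass m at 1.66 m has arm 0.76 m; its moment is m·g·0.76 counterclockwise.
Στ = 0 ⇒ m × 9.81 × 0.76 = 18.92 ⇒ m = 18.92 / (9.81 × 0.76) = 2.54 kg.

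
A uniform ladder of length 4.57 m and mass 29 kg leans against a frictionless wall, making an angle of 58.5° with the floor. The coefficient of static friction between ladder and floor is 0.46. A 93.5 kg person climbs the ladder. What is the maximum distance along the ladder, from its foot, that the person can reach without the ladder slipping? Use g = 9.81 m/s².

Taking torques about the foot of the ladder:
Ladder weight 29×9.81 = 284.5 N acts at 2.285 m along the ladder; its horizontal arm is 2.285·cos58.5° = 1.194 m → τ = 339.7 N·m clockwise.
Person weight 93.5×9.81 = 917.2 N at distance d → arm d·cos58.5° → τ = 917.2·d·0.5225 clockwise.
Wall normal N at the top has arm L sinθ = 3.897 m counterclockwise, so Στ = 0 gives N·3.897 = 339.7 + 479.2·d.
ΣFy = 0 ⇒ N_floor = 1202 N, so the maximum friction is μ_s·N_floor = 0.46×1202 = 552.9 N. ΣFx = 0 ⇒ N_wall = f, so at the slipping point N = 552.9 N.
Substituting: 552.9×3.897 = 339.7 + 479.2·d ⇒ d = (2155 − 339.7) / 479.2 = 3.79 m.

d ≈ 3.79 m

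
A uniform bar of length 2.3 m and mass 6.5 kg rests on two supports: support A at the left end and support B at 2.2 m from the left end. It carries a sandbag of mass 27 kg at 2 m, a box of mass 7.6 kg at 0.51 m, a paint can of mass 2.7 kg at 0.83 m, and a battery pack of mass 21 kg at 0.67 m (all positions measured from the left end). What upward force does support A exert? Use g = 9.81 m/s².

About support B:
Beam weight: 6.5 × 9.81 = 63.77 N down at 1.15 m → arm 1.05 m, τ = 63.77 × 1.05 = 66.96 N·m counterclockwise.
Sandbag: 27 × 9.81 = 264.9 N down at 2 m → arm 0.2 m, τ = 264.9 × 0.2 = 52.98 N·m counterclockwise.
Box: 7.6 × 9.81 = 74.56 N down at 0.51 m → arm 1.69 m, τ = 74.56 × 1.69 = 126 N·m counterclockwise.
Paint can: 2.7 × 9.81 = 26.49 N down at 0.83 m → arm 1.37 m, τ = 26.49 × 1.37 = 36.29 N·m counterclockwise.
Battery pack: 21 × 9.81 = 206 N down at 0.67 m → arm 1.53 m, τ = 206 × 1.53 = 315.2 N·m counterclockwise.
Net load moment about support B = 597.4 N·m counterclockwise.
Reaction R at support A is upward at 0 m, arm 2.2 m → moment R × 2.2 clockwise.
Setting net torque to zero: R × 2.2 = 597.4 → R = 272 N.

R_A ≈ 272 N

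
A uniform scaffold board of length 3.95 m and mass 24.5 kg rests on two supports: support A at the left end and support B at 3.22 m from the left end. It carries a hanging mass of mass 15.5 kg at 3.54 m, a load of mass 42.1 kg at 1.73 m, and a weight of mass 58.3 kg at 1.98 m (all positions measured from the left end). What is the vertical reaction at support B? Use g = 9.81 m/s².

Sum moments about support A (its reaction then has zero moment arm).
Beam weight: 24.5 × 9.81 = 240.3 N down at 1.975 m → arm 1.975 m, τ = 240.3 × 1.975 = 474.6 N·m clockwise.
Hanging mass: 15.5 × 9.81 = 152.1 N down at 3.54 m → arm 3.54 m, τ = 152.1 × 3.54 = 538.4 N·m clockwise.
Load: 42.1 × 9.81 = 413 N down at 1.73 m → arm 1.73 m, τ = 413 × 1.73 = 714.5 N·m clockwise.
Weight: 58.3 × 9.81 = 571.9 N down at 1.98 m → arm 1.98 m, τ = 571.9 × 1.98 = 1132 N·m clockwise.
Net load moment about support A = 2860 N·m clockwise.
Reaction R at support B is upward at 3.22 m, arm 3.22 m → moment R × 3.22 counterclockwise.
For rotational equilibrium, R × 3.22 = 2860, so R = 888 N.

R_B ≈ 888 N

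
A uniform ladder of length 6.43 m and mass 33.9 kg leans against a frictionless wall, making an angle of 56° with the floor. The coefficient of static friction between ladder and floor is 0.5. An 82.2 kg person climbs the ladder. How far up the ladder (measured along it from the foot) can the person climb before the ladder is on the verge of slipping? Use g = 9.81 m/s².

Choose the foot of the ladder as the axis so the floor normal and friction both act there and drop out.
Ladder weight 33.9×9.81 = 332.6 N acts at 3.215 m along the ladder; its horizontal arm is 3.215·cos56° = 1.798 m → τ = 598 N·m clockwise.
Person weight 82.2×9.81 = 806.4 N at distance d → arm d·cos56° → τ = 806.4·d·0.5592 clockwise.
Wall normal N at the top has arm L sinθ = 5.331 m counterclockwise, so Στ = 0 gives N·5.331 = 598 + 450.9·d.
ΣFy = 0 ⇒ N_floor = 1139 N, so the maximum friction is μ_s·N_floor = 0.5×1139 = 569.5 N. ΣFx = 0 ⇒ N_wall = f, so at the slipping point N = 569.5 N.
Substituting: 569.5×5.331 = 598 + 450.9·d ⇒ d = (3036 − 598) / 450.9 = 5.41 m.

d ≈ 5.41 m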